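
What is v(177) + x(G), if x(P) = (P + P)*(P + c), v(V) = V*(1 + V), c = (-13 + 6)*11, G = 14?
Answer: 29742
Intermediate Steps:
c = -77 (c = -7*11 = -77)
x(P) = 2*P*(-77 + P) (x(P) = (P + P)*(P - 77) = (2*P)*(-77 + P) = 2*P*(-77 + P))
v(177) + x(G) = 177*(1 + 177) + 2*14*(-77 + 14) = 177*178 + 2*14*(-63) = 31506 - 1764 = 29742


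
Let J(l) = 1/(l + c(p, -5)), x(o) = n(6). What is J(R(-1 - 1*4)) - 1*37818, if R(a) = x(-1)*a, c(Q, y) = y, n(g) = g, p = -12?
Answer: -1323631/35 ≈ -37818.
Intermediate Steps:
x(o) = 6
R(a) = 6*a
J(l) = 1/(-5 + l) (J(l) = 1/(l - 5) = 1/(-5 + l))
J(R(-1 - 1*4)) - 1*37818 = 1/(-5 + 6*(-1 - 1*4)) - 1*37818 = 1/(-5 + 6*(-1 - 4)) - 37818 = 1/(-5 + 6*(-5)) - 37818 = 1/(-5 - 30) - 37818 = 1/(-35) - 37818 = -1/35 - 37818 = -1323631/35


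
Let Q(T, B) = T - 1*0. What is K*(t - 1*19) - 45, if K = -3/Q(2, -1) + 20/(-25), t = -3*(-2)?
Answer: -151/10 ≈ -15.100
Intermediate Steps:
t = 6
Q(T, B) = T (Q(T, B) = T + 0 = T)
K = -23/10 (K = -3/2 + 20/(-25) = -3*½ + 20*(-1/25) = -3/2 - ⅘ = -23/10 ≈ -2.3000)
K*(t - 1*19) - 45 = -23*(6 - 1*19)/10 - 45 = -23*(6 - 19)/10 - 45 = -23/10*(-13) - 45 = 299/10 - 45 = -151/10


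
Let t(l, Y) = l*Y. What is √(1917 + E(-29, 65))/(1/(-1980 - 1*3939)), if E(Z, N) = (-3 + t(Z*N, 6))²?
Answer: -17757*√14220654 ≈ -6.6962e+7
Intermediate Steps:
t(l, Y) = Y*l
E(Z, N) = (-3 + 6*N*Z)² (E(Z, N) = (-3 + 6*(Z*N))² = (-3 + 6*(N*Z))² = (-3 + 6*N*Z)²)
√(1917 + E(-29, 65))/(1/(-1980 - 1*3939)) = √(1917 + 9*(-1 + 2*65*(-29))²)/(1/(-1980 - 1*3939)) = √(1917 + 9*(-1 - 3770)²)/(1/(-1980 - 3939)) = √(1917 + 9*(-3771)²)/(1/(-5919)) = √(1917 + 9*14220441)/(-1/5919) = √(1917 + 127983969)*(-5919) = √127985886*(-5919) = (3*√14220654)*(-5919) = -17757*√14220654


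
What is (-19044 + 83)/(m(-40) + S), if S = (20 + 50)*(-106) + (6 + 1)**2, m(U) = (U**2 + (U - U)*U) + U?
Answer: 18961/5811 ≈ 3.2630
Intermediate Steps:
m(U) = U + U**2 (m(U) = (U**2 + 0*U) + U = (U**2 + 0) + U = U**2 + U = U + U**2)
S = -7371 (S = 70*(-106) + 7**2 = -7420 + 49 = -7371)
(-19044 + 83)/(m(-40) + S) = (-19044 + 83)/(-40*(1 - 40) - 7371) = -18961/(-40*(-39) - 7371) = -18961/(1560 - 7371) = -18961/(-5811) = -18961*(-1/5811) = 18961/5811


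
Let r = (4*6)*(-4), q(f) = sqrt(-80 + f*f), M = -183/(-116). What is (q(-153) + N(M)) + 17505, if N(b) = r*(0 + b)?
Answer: 503253/29 + sqrt(23329) ≈ 17506.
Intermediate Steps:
M = 183/116 (M = -183*(-1/116) = 183/116 ≈ 1.5776)
q(f) = sqrt(-80 + f**2)
r = -96 (r = 24*(-4) = -96)
N(b) = -96*b (N(b) = -96*(0 + b) = -96*b)
(q(-153) + N(M)) + 17505 = (sqrt(-80 + (-153)**2) - 96*183/116) + 17505 = (sqrt(-80 + 23409) - 4392/29) + 17505 = (sqrt(23329) - 4392/29) + 17505 = (-4392/29 + sqrt(23329)) + 17505 = 503253/29 + sqrt(23329)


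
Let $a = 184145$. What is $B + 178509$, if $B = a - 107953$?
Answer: $254701$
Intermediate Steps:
$B = 76192$ ($B = 184145 - 107953 = 76192$)
$B + 178509 = 76192 + 178509 = 254701$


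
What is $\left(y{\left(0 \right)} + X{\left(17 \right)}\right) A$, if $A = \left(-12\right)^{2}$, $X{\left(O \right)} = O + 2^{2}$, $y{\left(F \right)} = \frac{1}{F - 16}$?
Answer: $3015$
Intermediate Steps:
$y{\left(F \right)} = \frac{1}{-16 + F}$
$X{\left(O \right)} = 4 + O$ ($X{\left(O \right)} = O + 4 = 4 + O$)
$A = 144$
$\left(y{\left(0 \right)} + X{\left(17 \right)}\right) A = \left(\frac{1}{-16 + 0} + \left(4 + 17\right)\right) 144 = \left(\frac{1}{-16} + 21\right) 144 = \left(- \frac{1}{16} + 21\right) 144 = \frac{335}{16} \cdot 144 = 3015$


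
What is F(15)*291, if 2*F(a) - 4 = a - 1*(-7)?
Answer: 3783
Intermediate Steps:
F(a) = 11/2 + a/2 (F(a) = 2 + (a - 1*(-7))/2 = 2 + (a + 7)/2 = 2 + (7 + a)/2 = 2 + (7/2 + a/2) = 11/2 + a/2)
F(15)*291 = (11/2 + (½)*15)*291 = (11/2 + 15/2)*291 = 13*291 = 3783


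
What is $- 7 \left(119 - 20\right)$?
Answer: $-693$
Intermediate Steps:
$- 7 \left(119 - 20\right) = \left(-7\right) 99 = -693$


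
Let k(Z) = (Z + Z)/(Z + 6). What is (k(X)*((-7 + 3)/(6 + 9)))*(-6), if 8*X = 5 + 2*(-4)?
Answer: -16/75 ≈ -0.21333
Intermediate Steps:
X = -3/8 (X = (5 + 2*(-4))/8 = (5 - 8)/8 = (1/8)*(-3) = -3/8 ≈ -0.37500)
k(Z) = 2*Z/(6 + Z) (k(Z) = (2*Z)/(6 + Z) = 2*Z/(6 + Z))
(k(X)*((-7 + 3)/(6 + 9)))*(-6) = ((2*(-3/8)/(6 - 3/8))*((-7 + 3)/(6 + 9)))*(-6) = ((2*(-3/8)/(45/8))*(-4/15))*(-6) = ((2*(-3/8)*(8/45))*(-4*1/15))*(-6) = -2/15*(-4/15)*(-6) = (8/225)*(-6) = -16/75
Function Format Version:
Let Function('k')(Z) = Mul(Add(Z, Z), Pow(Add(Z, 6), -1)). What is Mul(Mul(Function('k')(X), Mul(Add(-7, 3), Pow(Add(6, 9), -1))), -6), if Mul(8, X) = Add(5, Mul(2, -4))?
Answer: Rational(-16, 75) ≈ -0.21333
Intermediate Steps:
X = Rational(-3, 8) (X = Mul(Rational(1, 8), Add(5, Mul(2, -4))) = Mul(Rational(1, 8), Add(5, -8)) = Mul(Rational(1, 8), -3) = Rational(-3, 8) ≈ -0.37500)
Function('k')(Z) = Mul(2, Z, Pow(Add(6, Z), -1)) (Function('k')(Z) = Mul(Mul(2, Z), Pow(Add(6, Z), -1)) = Mul(2, Z, Pow(Add(6, Z), -1)))
Mul(Mul(Function('k')(X), Mul(Add(-7, 3), Pow(Add(6, 9), -1))), -6) = Mul(Mul(Mul(2, Rational(-3, 8), Pow(Add(6, Rational(-3, 8)), -1)), Mul(Add(-7, 3), Pow(Add(6, 9), -1))), -6) = Mul(Mul(Mul(2, Rational(-3, 8), Pow(Rational(45, 8), -1)), Mul(-4, Pow(15, -1))), -6) = Mul(Mul(Mul(2, Rational(-3, 8), Rational(8, 45)), Mul(-4, Rational(1, 15))), -6) = Mul(Mul(Rational(-2, 15), Rational(-4, 15)), -6) = Mul(Rational(8, 225), -6) = Rational(-16, 75)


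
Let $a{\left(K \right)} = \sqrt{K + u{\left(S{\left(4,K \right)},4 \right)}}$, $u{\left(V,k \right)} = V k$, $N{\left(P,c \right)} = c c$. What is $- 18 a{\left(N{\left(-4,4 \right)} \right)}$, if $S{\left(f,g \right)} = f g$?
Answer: $- 72 \sqrt{17} \approx -296.86$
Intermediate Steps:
$N{\left(P,c \right)} = c^{2}$
$a{\left(K \right)} = \sqrt{17} \sqrt{K}$ ($a{\left(K \right)} = \sqrt{K + 4 K 4} = \sqrt{K + 16 K} = \sqrt{17 K} = \sqrt{17} \sqrt{K}$)
$- 18 a{\left(N{\left(-4,4 \right)} \right)} = - 18 \sqrt{17} \sqrt{4^{2}} = - 18 \sqrt{17} \sqrt{16} = - 18 \sqrt{17} \cdot 4 = - 18 \cdot 4 \sqrt{17} = - 72 \sqrt{17}$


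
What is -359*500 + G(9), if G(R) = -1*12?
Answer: -179512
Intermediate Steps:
G(R) = -12
-359*500 + G(9) = -359*500 - 12 = -179500 - 12 = -179512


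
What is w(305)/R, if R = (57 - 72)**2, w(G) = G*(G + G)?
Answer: 7442/9 ≈ 826.89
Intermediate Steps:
w(G) = 2*G**2 (w(G) = G*(2*G) = 2*G**2)
R = 225 (R = (-15)**2 = 225)
w(305)/R = (2*305**2)/225 = (2*93025)*(1/225) = 186050*(1/225) = 7442/9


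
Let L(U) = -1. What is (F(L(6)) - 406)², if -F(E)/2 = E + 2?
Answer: 166464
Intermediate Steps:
F(E) = -4 - 2*E (F(E) = -2*(E + 2) = -2*(2 + E) = -4 - 2*E)
(F(L(6)) - 406)² = ((-4 - 2*(-1)) - 406)² = ((-4 + 2) - 406)² = (-2 - 406)² = (-408)² = 166464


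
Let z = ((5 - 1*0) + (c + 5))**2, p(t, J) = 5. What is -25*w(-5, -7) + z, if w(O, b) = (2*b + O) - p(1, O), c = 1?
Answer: 721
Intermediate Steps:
w(O, b) = -5 + O + 2*b (w(O, b) = (2*b + O) - 1*5 = (O + 2*b) - 5 = -5 + O + 2*b)
z = 121 (z = ((5 - 1*0) + (1 + 5))**2 = ((5 + 0) + 6)**2 = (5 + 6)**2 = 11**2 = 121)
-25*w(-5, -7) + z = -25*(-5 - 5 + 2*(-7)) + 121 = -25*(-5 - 5 - 14) + 121 = -25*(-24) + 121 = 600 + 121 = 721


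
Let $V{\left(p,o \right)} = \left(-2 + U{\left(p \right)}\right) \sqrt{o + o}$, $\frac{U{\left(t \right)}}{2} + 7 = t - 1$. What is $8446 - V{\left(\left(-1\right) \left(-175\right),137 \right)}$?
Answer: $8446 - 332 \sqrt{274} \approx 2950.4$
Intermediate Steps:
$U{\left(t \right)} = -16 + 2 t$ ($U{\left(t \right)} = -14 + 2 \left(t - 1\right) = -14 + 2 \left(-1 + t\right) = -14 + \left(-2 + 2 t\right) = -16 + 2 t$)
$V{\left(p,o \right)} = \sqrt{2} \sqrt{o} \left(-18 + 2 p\right)$ ($V{\left(p,o \right)} = \left(-2 + \left(-16 + 2 p\right)\right) \sqrt{o + o} = \left(-18 + 2 p\right) \sqrt{2 o} = \left(-18 + 2 p\right) \sqrt{2} \sqrt{o} = \sqrt{2} \sqrt{o} \left(-18 + 2 p\right)$)
$8446 - V{\left(\left(-1\right) \left(-175\right),137 \right)} = 8446 - 2 \sqrt{2} \sqrt{137} \left(-9 - -175\right) = 8446 - 2 \sqrt{2} \sqrt{137} \left(-9 + 175\right) = 8446 - 2 \sqrt{2} \sqrt{137} \cdot 166 = 8446 - 332 \sqrt{274}$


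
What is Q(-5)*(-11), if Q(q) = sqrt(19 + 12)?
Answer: -11*sqrt(31) ≈ -61.245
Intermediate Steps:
Q(q) = sqrt(31)
Q(-5)*(-11) = sqrt(31)*(-11) = -11*sqrt(31)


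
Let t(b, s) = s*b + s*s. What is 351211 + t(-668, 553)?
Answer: 287616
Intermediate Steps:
t(b, s) = s**2 + b*s (t(b, s) = b*s + s**2 = s**2 + b*s)
351211 + t(-668, 553) = 351211 + 553*(-668 + 553) = 351211 + 553*(-115) = 351211 - 63595 = 287616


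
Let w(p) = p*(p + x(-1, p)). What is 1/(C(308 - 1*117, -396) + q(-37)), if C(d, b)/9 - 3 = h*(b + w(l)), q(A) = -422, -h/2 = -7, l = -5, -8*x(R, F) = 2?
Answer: -2/93967 ≈ -2.1284e-5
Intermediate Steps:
x(R, F) = -1/4 (x(R, F) = -1/8*2 = -1/4)
h = 14 (h = -2*(-7) = 14)
w(p) = p*(-1/4 + p) (w(p) = p*(p - 1/4) = p*(-1/4 + p))
C(d, b) = 6669/2 + 126*b (C(d, b) = 27 + 9*(14*(b - 5*(-1/4 - 5))) = 27 + 9*(14*(b - 5*(-21/4))) = 27 + 9*(14*(b + 105/4)) = 27 + 9*(14*(105/4 + b)) = 27 + 9*(735/2 + 14*b) = 27 + (6615/2 + 126*b) = 6669/2 + 126*b)
1/(C(308 - 1*117, -396) + q(-37)) = 1/((6669/2 + 126*(-396)) - 422) = 1/((6669/2 - 49896) - 422) = 1/(-93123/2 - 422) = 1/(-93967/2) = -2/93967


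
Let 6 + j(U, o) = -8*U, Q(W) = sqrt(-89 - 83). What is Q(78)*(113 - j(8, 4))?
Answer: 366*I*sqrt(43) ≈ 2400.0*I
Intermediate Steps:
Q(W) = 2*I*sqrt(43) (Q(W) = sqrt(-172) = 2*I*sqrt(43))
j(U, o) = -6 - 8*U
Q(78)*(113 - j(8, 4)) = (2*I*sqrt(43))*(113 - (-6 - 8*8)) = (2*I*sqrt(43))*(113 - (-6 - 64)) = (2*I*sqrt(43))*(113 - 1*(-70)) = (2*I*sqrt(43))*(113 + 70) = (2*I*sqrt(43))*183 = 366*I*sqrt(43)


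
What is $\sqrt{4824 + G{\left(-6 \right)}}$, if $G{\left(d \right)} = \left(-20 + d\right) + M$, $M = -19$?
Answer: $9 \sqrt{59} \approx 69.13$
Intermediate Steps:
$G{\left(d \right)} = -39 + d$ ($G{\left(d \right)} = \left(-20 + d\right) - 19 = -39 + d$)
$\sqrt{4824 + G{\left(-6 \right)}} = \sqrt{4824 - 45} = \sqrt{4779} = 9 \sqrt{59}$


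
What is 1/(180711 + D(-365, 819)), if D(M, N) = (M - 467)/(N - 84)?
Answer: 735/132821753 ≈ 5.5337e-6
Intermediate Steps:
D(M, N) = (-467 + M)/(-84 + N)
1/(180711 + D(-365, 819)) = 1/(180711 + (-467 - 365)/(-84 + 819)) = 1/(180711 - 832/735) = 1/(132821753/735) = 735/132821753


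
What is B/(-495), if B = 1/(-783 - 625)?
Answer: 1/696960 ≈ 1.4348e-6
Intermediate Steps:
B = -1/1408 (B = 1/(-1408) = -1/1408 ≈ -0.00071023)
B/(-495) = -1/1408/(-495) = -1/1408*(-1/495) = 1/696960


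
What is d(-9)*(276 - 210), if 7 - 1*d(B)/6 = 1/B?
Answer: 2816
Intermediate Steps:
d(B) = 42 - 6/B
d(-9)*(276 - 210) = (42 - 6/(-9))*(276 - 210) = (42 - 6*(-⅑))*66 = (42 + ⅔)*66 = (128/3)*66 = 2816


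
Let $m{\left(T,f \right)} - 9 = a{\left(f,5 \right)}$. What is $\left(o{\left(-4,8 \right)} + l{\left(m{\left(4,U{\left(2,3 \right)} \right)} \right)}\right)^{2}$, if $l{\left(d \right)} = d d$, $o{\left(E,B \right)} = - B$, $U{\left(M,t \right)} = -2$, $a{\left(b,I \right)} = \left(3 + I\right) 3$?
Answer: $1168561$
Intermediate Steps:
$a{\left(b,I \right)} = 9 + 3 I$
$m{\left(T,f \right)} = 33$ ($m{\left(T,f \right)} = 9 + \left(9 + 3 \cdot 5\right) = 9 + \left(9 + 15\right) = 9 + 24 = 33$)
$l{\left(d \right)} = d^{2}$
$\left(o{\left(-4,8 \right)} + l{\left(m{\left(4,U{\left(2,3 \right)} \right)} \right)}\right)^{2} = \left(\left(-1\right) 8 + 33^{2}\right)^{2} = \left(-8 + 1089\right)^{2} = 1081^{2} = 1168561$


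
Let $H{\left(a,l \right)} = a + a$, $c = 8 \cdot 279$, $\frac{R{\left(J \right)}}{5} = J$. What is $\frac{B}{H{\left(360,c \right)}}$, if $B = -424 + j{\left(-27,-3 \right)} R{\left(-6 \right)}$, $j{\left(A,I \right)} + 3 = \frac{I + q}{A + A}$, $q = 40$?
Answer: $- \frac{2821}{6480} \approx -0.43534$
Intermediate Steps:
$R{\left(J \right)} = 5 J$
$c = 2232$
$j{\left(A,I \right)} = -3 + \frac{40 + I}{2 A}$ ($j{\left(A,I \right)} = -3 + \frac{I + 40}{A + A} = -3 + \frac{40 + I}{2 A}$)
$H{\left(a,l \right)} = 2 a$
$B = - \frac{2821}{9}$ ($B = -424 + \frac{40 - 3 - -162}{2 \left(-27\right)} 5 \left(-6\right) = -424 + \frac{1}{2} \left(- \frac{1}{27}\right) \left(40 - 3 + 162\right) \left(-30\right) = -424 + \frac{1}{2} \left(- \frac{1}{27}\right) 199 \left(-30\right) = -424 - - \frac{995}{9} = -424 + \frac{995}{9} = - \frac{2821}{9} \approx -313.44$)
$\frac{B}{H{\left(360,c \right)}} = - \frac{2821}{9 \cdot 2 \cdot 360} = - \frac{2821}{9 \cdot 720} = \left(- \frac{2821}{9}\right) \frac{1}{720} = - \frac{2821}{6480}$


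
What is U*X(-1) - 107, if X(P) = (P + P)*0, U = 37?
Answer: -107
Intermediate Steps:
X(P) = 0 (X(P) = (2*P)*0 = 0)
U*X(-1) - 107 = 37*0 - 107 = 0 - 107 = -107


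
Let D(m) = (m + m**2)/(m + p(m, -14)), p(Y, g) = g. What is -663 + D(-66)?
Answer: -5733/8 ≈ -716.63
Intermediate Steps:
D(m) = (m + m**2)/(-14 + m) (D(m) = (m + m**2)/(m - 14) = (m + m**2)/(-14 + m))
-663 + D(-66) = -663 - 66*(1 - 66)/(-14 - 66) = -663 - 66*(-65)/(-80) = -663 - 66*(-1/80)*(-65) = -663 - 429/8 = -5733/8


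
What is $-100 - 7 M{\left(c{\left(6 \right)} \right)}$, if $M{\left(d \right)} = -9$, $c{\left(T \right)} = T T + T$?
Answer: $-37$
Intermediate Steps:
$c{\left(T \right)} = T + T^{2}$ ($c{\left(T \right)} = T^{2} + T = T + T^{2}$)
$-100 - 7 M{\left(c{\left(6 \right)} \right)} = -100 - -63 = -100 + 63 = -37$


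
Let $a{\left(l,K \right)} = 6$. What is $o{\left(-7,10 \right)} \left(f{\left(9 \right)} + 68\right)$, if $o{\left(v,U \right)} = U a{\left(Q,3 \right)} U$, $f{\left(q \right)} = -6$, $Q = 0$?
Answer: $37200$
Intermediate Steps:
$o{\left(v,U \right)} = 6 U^{2}$ ($o{\left(v,U \right)} = U 6 U = 6 U U = 6 U^{2}$)
$o{\left(-7,10 \right)} \left(f{\left(9 \right)} + 68\right) = 6 \cdot 10^{2} \left(-6 + 68\right) = 6 \cdot 100 \cdot 62 = 600 \cdot 62 = 37200$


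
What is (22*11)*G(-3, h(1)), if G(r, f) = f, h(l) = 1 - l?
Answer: 0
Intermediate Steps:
(22*11)*G(-3, h(1)) = (22*11)*(1 - 1*1) = 242*(1 - 1) = 242*0 = 0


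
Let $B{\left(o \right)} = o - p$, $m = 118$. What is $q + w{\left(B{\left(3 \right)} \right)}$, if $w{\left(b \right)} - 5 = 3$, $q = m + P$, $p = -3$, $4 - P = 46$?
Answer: $84$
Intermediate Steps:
$P = -42$ ($P = 4 - 46 = -42$)
$q = 76$ ($q = 118 - 42 = 76$)
$B{\left(o \right)} = 3 + o$ ($B{\left(o \right)} = o - -3 = o + 3 = 3 + o$)
$w{\left(b \right)} = 8$ ($w{\left(b \right)} = 5 + 3 = 8$)
$q + w{\left(B{\left(3 \right)} \right)} = 76 + 8 = 84$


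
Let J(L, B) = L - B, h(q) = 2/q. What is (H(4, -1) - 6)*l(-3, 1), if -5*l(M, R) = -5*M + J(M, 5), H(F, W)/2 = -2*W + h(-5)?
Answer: 98/25 ≈ 3.9200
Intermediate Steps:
H(F, W) = -⅘ - 4*W (H(F, W) = 2*(-2*W + 2/(-5)) = 2*(-2*W + 2*(-⅕)) = 2*(-2*W - ⅖) = 2*(-⅖ - 2*W) = -⅘ - 4*W)
l(M, R) = 1 + 4*M/5 (l(M, R) = -(-5*M + (M - 1*5))/5 = -(-5*M + (M - 5))/5 = -(-5*M + (-5 + M))/5 = -(-5 - 4*M)/5 = 1 + 4*M/5)
(H(4, -1) - 6)*l(-3, 1) = ((-⅘ - 4*(-1)) - 6)*(1 + (⅘)*(-3)) = ((-⅘ + 4) - 6)*(1 - 12/5) = (16/5 - 6)*(-7/5) = -14/5*(-7/5) = 98/25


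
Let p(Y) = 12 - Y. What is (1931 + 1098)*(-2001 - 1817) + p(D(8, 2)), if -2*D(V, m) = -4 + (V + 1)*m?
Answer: -11564703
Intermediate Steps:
D(V, m) = 2 - m*(1 + V)/2 (D(V, m) = -(-4 + (V + 1)*m)/2 = -(-4 + (1 + V)*m)/2 = -(-4 + m*(1 + V))/2 = 2 - m*(1 + V)/2)
(1931 + 1098)*(-2001 - 1817) + p(D(8, 2)) = (1931 + 1098)*(-2001 - 1817) + (12 - (2 - ½*2 - ½*8*2)) = 3029*(-3818) + (12 - (2 - 1 - 8)) = -11564722 + (12 - 1*(-7)) = -11564722 + (12 + 7) = -11564722 + 19 = -11564703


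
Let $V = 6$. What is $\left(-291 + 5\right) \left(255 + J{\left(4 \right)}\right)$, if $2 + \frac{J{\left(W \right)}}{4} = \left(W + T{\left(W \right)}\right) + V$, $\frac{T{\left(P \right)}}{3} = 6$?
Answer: $-102674$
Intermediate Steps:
$T{\left(P \right)} = 18$ ($T{\left(P \right)} = 3 \cdot 6 = 18$)
$J{\left(W \right)} = 88 + 4 W$ ($J{\left(W \right)} = -8 + 4 \left(\left(W + 18\right) + 6\right) = -8 + 4 \left(\left(18 + W\right) + 6\right) = -8 + 4 \left(24 + W\right) = -8 + \left(96 + 4 W\right) = 88 + 4 W$)
$\left(-291 + 5\right) \left(255 + J{\left(4 \right)}\right) = \left(-291 + 5\right) \left(255 + \left(88 + 4 \cdot 4\right)\right) = - 286 \left(255 + \left(88 + 16\right)\right) = - 286 \left(255 + 104\right) = \left(-286\right) 359 = -102674$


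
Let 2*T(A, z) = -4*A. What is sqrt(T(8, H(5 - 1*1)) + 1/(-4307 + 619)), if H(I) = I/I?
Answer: I*sqrt(54406298)/1844 ≈ 4.0*I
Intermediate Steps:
H(I) = 1
T(A, z) = -2*A (T(A, z) = (-4*A)/2 = -2*A)
sqrt(T(8, H(5 - 1*1)) + 1/(-4307 + 619)) = sqrt(-2*8 + 1/(-4307 + 619)) = sqrt(-16 + 1/(-3688)) = sqrt(-16 - 1/3688) = sqrt(-59009/3688) = I*sqrt(54406298)/1844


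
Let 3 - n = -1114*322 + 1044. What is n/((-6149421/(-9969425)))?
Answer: 3565734331475/6149421 ≈ 5.7985e+5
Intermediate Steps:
n = 357667 (n = 3 - (-1114*322 + 1044) = 3 - (-358708 + 1044) = 3 - 1*(-357664) = 3 + 357664 = 357667)
n/((-6149421/(-9969425))) = 357667/((-6149421/(-9969425))) = 357667/((-6149421*(-1/9969425))) = 357667/(6149421/9969425) = 357667*(9969425/6149421) = 3565734331475/6149421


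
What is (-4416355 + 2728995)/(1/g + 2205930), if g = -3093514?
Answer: -5219871783040/6824075338019 ≈ -0.76492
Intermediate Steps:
(-4416355 + 2728995)/(1/g + 2205930) = (-4416355 + 2728995)/(1/(-3093514) + 2205930) = -1687360/(-1/3093514 + 2205930) = -1687360/6824075338019/3093514 = -1687360*3093514/6824075338019 = -5219871783040/6824075338019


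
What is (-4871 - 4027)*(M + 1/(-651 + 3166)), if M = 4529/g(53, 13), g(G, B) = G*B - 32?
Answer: -33785978872/550785 ≈ -61342.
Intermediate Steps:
g(G, B) = -32 + B*G (g(G, B) = B*G - 32 = -32 + B*G)
M = 4529/657 (M = 4529/(-32 + 13*53) = 4529/(-32 + 689) = 4529/657 ≈ 6.8935)
(-4871 - 4027)*(M + 1/(-651 + 3166)) = (-4871 - 4027)*(4529/657 + 1/(-651 + 3166)) = -8898*(4529/657 + 1/2515) = -8898*11391092/1652355 = -33785978872/550785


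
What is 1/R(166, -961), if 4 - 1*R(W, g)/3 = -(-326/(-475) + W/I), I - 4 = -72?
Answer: 16150/108777 ≈ 0.14847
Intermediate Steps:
I = -68 (I = 4 - 72 = -68)
R(W, g) = 6678/475 - 3*W/68 (R(W, g) = 12 - (-3)*(-326/(-475) + W/(-68)) = 12 - (-3)*(-326*(-1/475) + W*(-1/68)) = 12 - (-3)*(326/475 - W/68) = 12 - 3*(-326/475 + W/68) = 12 + (978/475 - 3*W/68) = 6678/475 - 3*W/68)
1/R(166, -961) = 1/(6678/475 - 3/68*166) = 1/(6678/475 - 249/34) = 1/(108777/16150) = 16150/108777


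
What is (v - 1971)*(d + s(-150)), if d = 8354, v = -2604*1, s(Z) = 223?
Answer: -39239775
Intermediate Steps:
v = -2604
(v - 1971)*(d + s(-150)) = (-2604 - 1971)*(8354 + 223) = -4575*8577 = -39239775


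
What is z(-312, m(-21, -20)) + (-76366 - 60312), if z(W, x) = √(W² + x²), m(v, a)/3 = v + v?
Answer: -136678 + 6*√3145 ≈ -1.3634e+5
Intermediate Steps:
m(v, a) = 6*v (m(v, a) = 3*(v + v) = 3*(2*v) = 6*v)
z(-312, m(-21, -20)) + (-76366 - 60312) = √((-312)² + (6*(-21))²) + (-76366 - 60312) = √(97344 + (-126)²) - 136678 = √(97344 + 15876) - 136678 = √113220 - 136678 = 6*√3145 - 136678 = -136678 + 6*√3145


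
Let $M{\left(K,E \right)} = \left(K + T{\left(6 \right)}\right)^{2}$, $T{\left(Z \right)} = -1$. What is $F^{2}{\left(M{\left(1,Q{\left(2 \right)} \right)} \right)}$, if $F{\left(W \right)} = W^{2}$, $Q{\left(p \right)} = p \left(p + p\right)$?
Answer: $0$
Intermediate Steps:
$Q{\left(p \right)} = 2 p^{2}$ ($Q{\left(p \right)} = p 2 p = 2 p^{2}$)
$M{\left(K,E \right)} = \left(-1 + K\right)^{2}$ ($M{\left(K,E \right)} = \left(K - 1\right)^{2} = \left(-1 + K\right)^{2}$)
$F^{2}{\left(M{\left(1,Q{\left(2 \right)} \right)} \right)} = \left(\left(\left(-1 + 1\right)^{2}\right)^{2}\right)^{2} = \left(\left(0^{2}\right)^{2}\right)^{2} = \left(0^{2}\right)^{2} = 0^{2} = 0$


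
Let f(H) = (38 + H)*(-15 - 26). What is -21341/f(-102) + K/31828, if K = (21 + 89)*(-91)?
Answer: -176376897/20879168 ≈ -8.4475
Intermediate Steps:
K = -10010 (K = 110*(-91) = -10010)
f(H) = -1558 - 41*H (f(H) = (38 + H)*(-41) = -1558 - 41*H)
-21341/f(-102) + K/31828 = -21341/(-1558 - 41*(-102)) - 10010/31828 = -21341/(-1558 + 4182) - 10010*1/31828 = -21341/2624 - 5005/15914 = -176376897/20879168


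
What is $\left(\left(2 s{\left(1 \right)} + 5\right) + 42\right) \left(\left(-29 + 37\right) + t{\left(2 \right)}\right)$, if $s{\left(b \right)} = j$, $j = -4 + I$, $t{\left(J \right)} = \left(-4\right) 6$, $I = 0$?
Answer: $-624$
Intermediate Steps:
$t{\left(J \right)} = -24$
$j = -4$ ($j = -4 + 0 = -4$)
$s{\left(b \right)} = -4$
$\left(\left(2 s{\left(1 \right)} + 5\right) + 42\right) \left(\left(-29 + 37\right) + t{\left(2 \right)}\right) = \left(\left(2 \left(-4\right) + 5\right) + 42\right) \left(\left(-29 + 37\right) - 24\right) = \left(\left(-8 + 5\right) + 42\right) \left(8 - 24\right) = \left(-3 + 42\right) \left(-16\right) = 39 \left(-16\right) = -624$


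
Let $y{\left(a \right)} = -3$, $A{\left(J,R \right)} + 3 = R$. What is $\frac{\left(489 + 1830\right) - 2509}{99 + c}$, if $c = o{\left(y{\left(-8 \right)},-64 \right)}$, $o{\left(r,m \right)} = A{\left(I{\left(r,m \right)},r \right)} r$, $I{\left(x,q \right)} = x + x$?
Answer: $- \frac{190}{117} \approx -1.6239$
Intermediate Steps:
$I{\left(x,q \right)} = 2 x$
$A{\left(J,R \right)} = -3 + R$
$o{\left(r,m \right)} = r \left(-3 + r\right)$ ($o{\left(r,m \right)} = \left(-3 + r\right) r = r \left(-3 + r\right)$)
$c = 18$ ($c = - 3 \left(-3 - 3\right) = \left(-3\right) \left(-6\right) = 18$)
$\frac{\left(489 + 1830\right) - 2509}{99 + c} = \frac{\left(489 + 1830\right) - 2509}{99 + 18} = \frac{2319 - 2509}{117} = \left(-190\right) \frac{1}{117} = - \frac{190}{117}$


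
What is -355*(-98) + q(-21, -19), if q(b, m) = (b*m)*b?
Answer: 26411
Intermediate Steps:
q(b, m) = m*b²
-355*(-98) + q(-21, -19) = -355*(-98) - 19*(-21)² = 34790 - 19*441 = 34790 - 8379 = 26411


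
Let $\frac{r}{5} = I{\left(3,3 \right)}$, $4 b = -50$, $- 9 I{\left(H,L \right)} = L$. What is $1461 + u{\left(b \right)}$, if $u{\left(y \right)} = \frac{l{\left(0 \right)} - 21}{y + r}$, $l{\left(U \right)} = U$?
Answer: $\frac{124311}{85} \approx 1462.5$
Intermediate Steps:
$I{\left(H,L \right)} = - \frac{L}{9}$
$b = - \frac{25}{2}$ ($b = \frac{1}{4} \left(-50\right) = - \frac{25}{2} \approx -12.5$)
$r = - \frac{5}{3}$ ($r = 5 \left(\left(- \frac{1}{9}\right) 3\right) = 5 \left(- \frac{1}{3}\right) = - \frac{5}{3} \approx -1.6667$)
$u{\left(y \right)} = - \frac{21}{- \frac{5}{3} + y}$ ($u{\left(y \right)} = \frac{0 - 21}{y - \frac{5}{3}} = - \frac{21}{- \frac{5}{3} + y}$)
$1461 + u{\left(b \right)} = 1461 - \frac{63}{-5 + 3 \left(- \frac{25}{2}\right)} = 1461 - \frac{63}{-5 - \frac{75}{2}} = 1461 - \frac{63}{- \frac{85}{2}} = 1461 - - \frac{126}{85} = 1461 + \frac{126}{85} = \frac{124311}{85}$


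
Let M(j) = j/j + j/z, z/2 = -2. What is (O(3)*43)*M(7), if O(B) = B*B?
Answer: -1161/4 ≈ -290.25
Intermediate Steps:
z = -4 (z = 2*(-2) = -4)
M(j) = 1 - j/4 (M(j) = j/j + j/(-4) = 1 + j*(-¼) = 1 - j/4)
O(B) = B²
(O(3)*43)*M(7) = (3²*43)*(1 - ¼*7) = (9*43)*(1 - 7/4) = 387*(-¾) = -1161/4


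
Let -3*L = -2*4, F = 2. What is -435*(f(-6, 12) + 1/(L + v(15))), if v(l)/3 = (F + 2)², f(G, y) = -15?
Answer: 990495/152 ≈ 6516.4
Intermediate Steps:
L = 8/3 (L = -(-2)*4/3 = -⅓*(-8) = 8/3 ≈ 2.6667)
v(l) = 48 (v(l) = 3*(2 + 2)² = 3*4² = 3*16 = 48)
-435*(f(-6, 12) + 1/(L + v(15))) = -435*(-15 + 1/(8/3 + 48)) = -435*(-15 + 1/(152/3)) = -435*(-15 + 3/152) = -435*(-2277/152) = 990495/152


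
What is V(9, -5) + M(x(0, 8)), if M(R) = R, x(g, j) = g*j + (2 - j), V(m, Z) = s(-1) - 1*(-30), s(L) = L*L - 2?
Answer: 23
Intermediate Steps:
s(L) = -2 + L² (s(L) = L² - 2 = -2 + L²)
V(m, Z) = 29 (V(m, Z) = (-2 + (-1)²) - 1*(-30) = (-2 + 1) + 30 = -1 + 30 = 29)
x(g, j) = 2 - j + g*j
V(9, -5) + M(x(0, 8)) = 29 + (2 - 1*8 + 0*8) = 29 + (2 - 8 + 0) = 29 - 6 = 23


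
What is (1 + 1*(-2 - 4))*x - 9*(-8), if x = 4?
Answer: 52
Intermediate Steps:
(1 + 1*(-2 - 4))*x - 9*(-8) = (1 + 1*(-2 - 4))*4 - 9*(-8) = (1 + 1*(-6))*4 + 72 = (1 - 6)*4 + 72 = -5*4 + 72 = -20 + 72 = 52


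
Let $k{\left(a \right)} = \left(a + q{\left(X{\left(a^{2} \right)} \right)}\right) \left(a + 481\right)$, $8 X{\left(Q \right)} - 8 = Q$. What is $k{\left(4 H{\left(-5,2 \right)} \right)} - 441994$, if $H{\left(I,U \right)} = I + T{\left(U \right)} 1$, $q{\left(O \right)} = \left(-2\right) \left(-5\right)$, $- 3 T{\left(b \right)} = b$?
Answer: $- \frac{4030196}{9} \approx -4.478 \cdot 10^{5}$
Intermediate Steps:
$T{\left(b \right)} = - \frac{b}{3}$
$X{\left(Q \right)} = 1 + \frac{Q}{8}$
$q{\left(O \right)} = 10$
$H{\left(I,U \right)} = I - \frac{U}{3}$ ($H{\left(I,U \right)} = I + - \frac{U}{3} \cdot 1 = I - \frac{U}{3}$)
$k{\left(a \right)} = \left(10 + a\right) \left(481 + a\right)$ ($k{\left(a \right)} = \left(a + 10\right) \left(a + 481\right) = \left(10 + a\right) \left(481 + a\right)$)
$k{\left(4 H{\left(-5,2 \right)} \right)} - 441994 = \left(4810 + \left(4 \left(-5 - \frac{2}{3}\right)\right)^{2} + 491 \cdot 4 \left(-5 - \frac{2}{3}\right)\right) - 441994 = \left(4810 + \left(4 \left(- \frac{17}{3}\right)\right)^{2} + 491 \cdot 4 \left(- \frac{17}{3}\right)\right) - 441994 = \left(4810 + \left(- \frac{68}{3}\right)^{2} + 491 \left(- \frac{68}{3}\right)\right) - 441994 = \left(4810 + \frac{4624}{9} - \frac{33388}{3}\right) - 441994 = - \frac{52250}{9} - 441994 = - \frac{4030196}{9}$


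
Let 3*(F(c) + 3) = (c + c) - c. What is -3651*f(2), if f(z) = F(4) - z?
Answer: 13387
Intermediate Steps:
F(c) = -3 + c/3 (F(c) = -3 + ((c + c) - c)/3 = -3 + (2*c - c)/3 = -3 + c/3)
f(z) = -5/3 - z (f(z) = (-3 + (1/3)*4) - z = (-3 + 4/3) - z = -5/3 - z)
-3651*f(2) = -3651*(-5/3 - 1*2) = -3651*(-5/3 - 2) = -3651*(-11/3) = 13387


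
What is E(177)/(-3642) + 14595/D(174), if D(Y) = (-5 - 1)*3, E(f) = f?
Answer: -1476616/1821 ≈ -810.88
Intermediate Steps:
D(Y) = -18 (D(Y) = -6*3 = -18)
E(177)/(-3642) + 14595/D(174) = 177/(-3642) + 14595/(-18) = 177*(-1/3642) + 14595*(-1/18) = -59/1214 - 4865/6 = -1476616/1821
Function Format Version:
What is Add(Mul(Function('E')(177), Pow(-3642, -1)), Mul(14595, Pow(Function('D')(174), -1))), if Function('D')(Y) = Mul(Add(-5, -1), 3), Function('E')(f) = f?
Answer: Rational(-1476616, 1821) ≈ -810.88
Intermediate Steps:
Function('D')(Y) = -18 (Function('D')(Y) = Mul(-6, 3) = -18)
Add(Mul(Function('E')(177), Pow(-3642, -1)), Mul(14595, Pow(Function('D')(174), -1))) = Add(Mul(177, Pow(-3642, -1)), Mul(14595, Pow(-18, -1))) = Add(Mul(177, Rational(-1, 3642)), Mul(14595, Rational(-1, 18))) = Add(Rational(-59, 1214), Rational(-4865, 6)) = Rational(-1476616, 1821)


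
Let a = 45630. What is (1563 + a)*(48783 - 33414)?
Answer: 725309217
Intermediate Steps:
(1563 + a)*(48783 - 33414) = (1563 + 45630)*(48783 - 33414) = 47193*15369 = 725309217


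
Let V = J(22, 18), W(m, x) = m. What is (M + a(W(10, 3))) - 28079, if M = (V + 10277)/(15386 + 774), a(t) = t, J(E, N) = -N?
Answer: -453584781/16160 ≈ -28068.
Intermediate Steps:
V = -18 (V = -1*18 = -18)
M = 10259/16160 (M = (-18 + 10277)/(15386 + 774) = 10259/16160 ≈ 0.63484)
(M + a(W(10, 3))) - 28079 = (10259/16160 + 10) - 28079 = 171859/16160 - 28079 = -453584781/16160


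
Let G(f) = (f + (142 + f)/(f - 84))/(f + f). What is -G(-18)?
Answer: -245/459 ≈ -0.53377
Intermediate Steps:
G(f) = (f + (142 + f)/(-84 + f))/(2*f) (G(f) = (f + (142 + f)/(-84 + f))/((2*f)) = (f + (142 + f)/(-84 + f))*(1/(2*f)) = (f + (142 + f)/(-84 + f))/(2*f))
-G(-18) = -(142 + (-18)**2 - 83*(-18))/(2*(-18)*(-84 - 18)) = -(-1)*(142 + 324 + 1494)/(2*18*(-102)) = -(-1)*(-1)*1960/(2*18*102) = -1*245/459 = -245/459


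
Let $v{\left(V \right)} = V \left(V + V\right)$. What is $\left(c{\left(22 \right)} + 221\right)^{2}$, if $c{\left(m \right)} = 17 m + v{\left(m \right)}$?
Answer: $2442969$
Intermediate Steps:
$v{\left(V \right)} = 2 V^{2}$ ($v{\left(V \right)} = V 2 V = 2 V^{2}$)
$c{\left(m \right)} = 2 m^{2} + 17 m$ ($c{\left(m \right)} = 17 m + 2 m^{2} = 2 m^{2} + 17 m$)
$\left(c{\left(22 \right)} + 221\right)^{2} = \left(22 \left(17 + 2 \cdot 22\right) + 221\right)^{2} = \left(22 \left(17 + 44\right) + 221\right)^{2} = \left(22 \cdot 61 + 221\right)^{2} = \left(1342 + 221\right)^{2} = 1563^{2} = 2442969$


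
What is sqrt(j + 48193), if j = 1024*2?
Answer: sqrt(50241) ≈ 224.15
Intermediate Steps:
j = 2048
sqrt(j + 48193) = sqrt(2048 + 48193) = sqrt(50241)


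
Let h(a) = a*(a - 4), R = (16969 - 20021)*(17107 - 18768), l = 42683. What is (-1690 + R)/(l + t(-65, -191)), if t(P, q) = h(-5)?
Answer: 2533841/21364 ≈ 118.60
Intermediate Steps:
R = 5069372 (R = -3052*(-1661) = 5069372)
h(a) = a*(-4 + a)
t(P, q) = 45 (t(P, q) = -5*(-4 - 5) = -5*(-9) = 45)
(-1690 + R)/(l + t(-65, -191)) = (-1690 + 5069372)/(42683 + 45) = 5067682/42728 = 5067682*(1/42728) = 2533841/21364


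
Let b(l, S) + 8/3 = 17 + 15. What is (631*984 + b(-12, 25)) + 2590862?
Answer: 9635386/3 ≈ 3.2118e+6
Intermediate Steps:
b(l, S) = 88/3 (b(l, S) = -8/3 + (17 + 15) = -8/3 + 32 = 88/3)
(631*984 + b(-12, 25)) + 2590862 = (631*984 + 88/3) + 2590862 = (620904 + 88/3) + 2590862 = 1862800/3 + 2590862 = 9635386/3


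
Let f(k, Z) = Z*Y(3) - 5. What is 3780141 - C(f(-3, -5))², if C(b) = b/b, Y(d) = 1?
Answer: 3780140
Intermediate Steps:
f(k, Z) = -5 + Z (f(k, Z) = Z*1 - 5 = Z - 5 = -5 + Z)
C(b) = 1
3780141 - C(f(-3, -5))² = 3780141 - 1*1² = 3780141 - 1*1 = 3780141 - 1 = 3780140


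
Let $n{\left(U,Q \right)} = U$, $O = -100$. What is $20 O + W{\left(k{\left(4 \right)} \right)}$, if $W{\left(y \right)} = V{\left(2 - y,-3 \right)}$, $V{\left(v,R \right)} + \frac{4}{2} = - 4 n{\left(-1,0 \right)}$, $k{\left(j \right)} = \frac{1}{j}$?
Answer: $-1998$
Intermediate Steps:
$V{\left(v,R \right)} = 2$ ($V{\left(v,R \right)} = -2 - -4 = -2 + 4 = 2$)
$W{\left(y \right)} = 2$
$20 O + W{\left(k{\left(4 \right)} \right)} = 20 \left(-100\right) + 2 = -2000 + 2 = -1998$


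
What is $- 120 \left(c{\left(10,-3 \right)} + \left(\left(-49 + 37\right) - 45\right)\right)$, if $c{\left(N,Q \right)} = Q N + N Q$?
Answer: $14040$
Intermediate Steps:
$c{\left(N,Q \right)} = 2 N Q$ ($c{\left(N,Q \right)} = N Q + N Q = 2 N Q$)
$- 120 \left(c{\left(10,-3 \right)} + \left(\left(-49 + 37\right) - 45\right)\right) = - 120 \left(2 \cdot 10 \left(-3\right) + \left(\left(-49 + 37\right) - 45\right)\right) = - 120 \left(-60 - 57\right) = \left(-120\right) \left(-117\right) = 14040$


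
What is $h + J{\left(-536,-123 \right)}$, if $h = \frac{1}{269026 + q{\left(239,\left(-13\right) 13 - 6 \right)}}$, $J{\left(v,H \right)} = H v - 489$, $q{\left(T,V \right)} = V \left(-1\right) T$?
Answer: $\frac{20341778590}{310851} \approx 65439.0$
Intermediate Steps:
$q{\left(T,V \right)} = - T V$ ($q{\left(T,V \right)} = - V T = - T V$)
$J{\left(v,H \right)} = -489 + H v$
$h = \frac{1}{310851}$ ($h = \frac{1}{269026 - 239 \left(\left(-13\right) 13 - 6\right)} = \frac{1}{269026 - 239 \left(-169 - 6\right)} = \frac{1}{269026 - 239 \left(-175\right)} = \frac{1}{269026 + 41825} = \frac{1}{310851} \approx 3.217 \cdot 10^{-6}$)
$h + J{\left(-536,-123 \right)} = \frac{1}{310851} - -65439 = \frac{1}{310851} + \left(-489 + 65928\right) = \frac{1}{310851} + 65439 = \frac{20341778590}{310851}$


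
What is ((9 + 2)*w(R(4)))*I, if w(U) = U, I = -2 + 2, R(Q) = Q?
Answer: 0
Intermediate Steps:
I = 0
((9 + 2)*w(R(4)))*I = ((9 + 2)*4)*0 = (11*4)*0 = 44*0 = 0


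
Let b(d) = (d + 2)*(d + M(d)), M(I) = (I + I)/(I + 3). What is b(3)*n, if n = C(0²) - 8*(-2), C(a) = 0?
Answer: 320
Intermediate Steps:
M(I) = 2*I/(3 + I) (M(I) = (2*I)/(3 + I) = 2*I/(3 + I))
n = 16 (n = 0 - 8*(-2) = 0 + 16 = 16)
b(d) = (2 + d)*(d + 2*d/(3 + d)) (b(d) = (d + 2)*(d + 2*d/(3 + d)) = (2 + d)*(d + 2*d/(3 + d)))
b(3)*n = (3*(10 + 3² + 7*3)/(3 + 3))*16 = (3*(10 + 9 + 21)/6)*16 = (3*(⅙)*40)*16 = 20*16 = 320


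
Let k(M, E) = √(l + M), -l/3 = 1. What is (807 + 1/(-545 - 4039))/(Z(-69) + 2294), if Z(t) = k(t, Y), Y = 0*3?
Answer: 4243082189/12061668336 - 3699287*I*√2/4020556112 ≈ 0.35178 - 0.0013012*I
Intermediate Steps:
l = -3 (l = -3*1 = -3)
Y = 0
k(M, E) = √(-3 + M)
Z(t) = √(-3 + t)
(807 + 1/(-545 - 4039))/(Z(-69) + 2294) = (807 + 1/(-545 - 4039))/(√(-3 - 69) + 2294) = (807 + 1/(-4584))/(√(-72) + 2294) = (807 - 1/4584)/(6*I*√2 + 2294) = 3699287/(4584*(2294 + 6*I*√2))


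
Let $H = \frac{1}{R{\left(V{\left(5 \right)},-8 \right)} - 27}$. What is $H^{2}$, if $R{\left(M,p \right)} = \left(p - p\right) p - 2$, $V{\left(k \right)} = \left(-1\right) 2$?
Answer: $\frac{1}{841} \approx 0.0011891$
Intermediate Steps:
$V{\left(k \right)} = -2$
$R{\left(M,p \right)} = -2$ ($R{\left(M,p \right)} = 0 p - 2 = 0 - 2 = -2$)
$H = - \frac{1}{29}$ ($H = \frac{1}{-2 - 27} = \frac{1}{-29} = - \frac{1}{29} \approx -0.034483$)
$H^{2} = \left(- \frac{1}{29}\right)^{2} = \frac{1}{841}$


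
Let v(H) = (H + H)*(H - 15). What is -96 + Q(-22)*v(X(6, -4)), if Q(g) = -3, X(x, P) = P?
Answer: -552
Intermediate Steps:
v(H) = 2*H*(-15 + H) (v(H) = (2*H)*(-15 + H) = 2*H*(-15 + H))
-96 + Q(-22)*v(X(6, -4)) = -96 - 6*(-4)*(-15 - 4) = -96 - 6*(-4)*(-19) = -96 - 3*152 = -96 - 456 = -552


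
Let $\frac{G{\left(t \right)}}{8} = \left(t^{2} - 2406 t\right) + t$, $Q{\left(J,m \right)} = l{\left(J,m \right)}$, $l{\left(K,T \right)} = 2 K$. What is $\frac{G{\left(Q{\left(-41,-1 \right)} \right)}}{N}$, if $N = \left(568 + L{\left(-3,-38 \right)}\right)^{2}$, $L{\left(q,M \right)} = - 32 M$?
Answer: $\frac{101967}{198916} \approx 0.51261$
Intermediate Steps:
$Q{\left(J,m \right)} = 2 J$
$G{\left(t \right)} = - 19240 t + 8 t^{2}$ ($G{\left(t \right)} = 8 \left(\left(t^{2} - 2406 t\right) + t\right) = 8 \left(t^{2} - 2405 t\right) = - 19240 t + 8 t^{2}$)
$N = 3182656$ ($N = \left(568 - -1216\right)^{2} = \left(568 + 1216\right)^{2} = 1784^{2} = 3182656$)
$\frac{G{\left(Q{\left(-41,-1 \right)} \right)}}{N} = \frac{8 \cdot 2 \left(-41\right) \left(-2405 + 2 \left(-41\right)\right)}{3182656} = 8 \left(-82\right) \left(-2405 - 82\right) \frac{1}{3182656} = 8 \left(-82\right) \left(-2487\right) \frac{1}{3182656} = 1631472 \cdot \frac{1}{3182656} = \frac{101967}{198916}$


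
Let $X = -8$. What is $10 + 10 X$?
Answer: $-70$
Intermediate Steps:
$10 + 10 X = 10 + 10 \left(-8\right) = 10 - 80 = -70$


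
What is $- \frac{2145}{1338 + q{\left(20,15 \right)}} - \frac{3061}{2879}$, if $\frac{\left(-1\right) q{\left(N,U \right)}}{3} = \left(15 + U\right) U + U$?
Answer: $\frac{2000326}{54701} \approx 36.568$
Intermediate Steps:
$q{\left(N,U \right)} = - 3 U - 3 U \left(15 + U\right)$ ($q{\left(N,U \right)} = - 3 \left(\left(15 + U\right) U + U\right) = - 3 \left(U \left(15 + U\right) + U\right) = - 3 \left(U + U \left(15 + U\right)\right) = - 3 U - 3 U \left(15 + U\right)$)
$- \frac{2145}{1338 + q{\left(20,15 \right)}} - \frac{3061}{2879} = - \frac{2145}{1338 - 45 \left(16 + 15\right)} - \frac{3061}{2879} = - \frac{2145}{1338 - 45 \cdot 31} - \frac{3061}{2879} = - \frac{2145}{1338 - 1395} - \frac{3061}{2879} = - \frac{2145}{-57} - \frac{3061}{2879} = \left(-2145\right) \left(- \frac{1}{57}\right) - \frac{3061}{2879} = \frac{715}{19} - \frac{3061}{2879} = \frac{2000326}{54701}$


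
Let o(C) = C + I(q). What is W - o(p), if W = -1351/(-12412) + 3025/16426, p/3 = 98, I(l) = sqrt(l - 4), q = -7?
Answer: -29940419351/101939756 - I*sqrt(11) ≈ -293.71 - 3.3166*I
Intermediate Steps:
I(l) = sqrt(-4 + l)
p = 294 (p = 3*98 = 294)
W = 29868913/101939756 (W = -1351*(-1/12412) + 3025*(1/16426) = 1351/12412 + 3025/16426 = 29868913/101939756 ≈ 0.29301)
o(C) = C + I*sqrt(11) (o(C) = C + sqrt(-4 - 7) = C + sqrt(-11) = C + I*sqrt(11))
W - o(p) = 29868913/101939756 - (294 + I*sqrt(11)) = 29868913/101939756 + (-294 - I*sqrt(11)) = -29940419351/101939756 - I*sqrt(11)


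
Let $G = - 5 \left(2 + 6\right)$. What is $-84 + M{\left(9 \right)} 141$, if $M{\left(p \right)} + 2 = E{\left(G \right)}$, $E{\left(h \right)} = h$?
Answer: $-6006$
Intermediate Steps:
$G = -40$ ($G = \left(-5\right) 8 = -40$)
$M{\left(p \right)} = -42$ ($M{\left(p \right)} = -2 - 40 = -42$)
$-84 + M{\left(9 \right)} 141 = -84 - 5922 = -6006$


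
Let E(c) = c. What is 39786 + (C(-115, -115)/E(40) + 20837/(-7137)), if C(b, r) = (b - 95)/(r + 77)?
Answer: 43157790317/1084824 ≈ 39783.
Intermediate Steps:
C(b, r) = (-95 + b)/(77 + r)
39786 + (C(-115, -115)/E(40) + 20837/(-7137)) = 39786 + (((-95 - 115)/(77 - 115))/40 + 20837/(-7137)) = 39786 + ((-210/(-38))*(1/40) + 20837*(-1/7137)) = 39786 + (-1/38*(-210)*(1/40) - 20837/7137) = 39786 + ((105/19)*(1/40) - 20837/7137) = 39786 + (21/152 - 20837/7137) = 39786 - 3017347/1084824 = 43157790317/1084824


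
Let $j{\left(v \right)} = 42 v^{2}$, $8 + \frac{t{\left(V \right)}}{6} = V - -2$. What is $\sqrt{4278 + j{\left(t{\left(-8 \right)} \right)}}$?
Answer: $\sqrt{300630} \approx 548.3$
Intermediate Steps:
$t{\left(V \right)} = -36 + 6 V$ ($t{\left(V \right)} = -48 + 6 \left(V - -2\right) = -48 + 6 \left(V + 2\right) = -48 + 6 \left(2 + V\right) = -48 + \left(12 + 6 V\right) = -36 + 6 V$)
$\sqrt{4278 + j{\left(t{\left(-8 \right)} \right)}} = \sqrt{4278 + 42 \left(-36 + 6 \left(-8\right)\right)^{2}} = \sqrt{4278 + 42 \left(-36 - 48\right)^{2}} = \sqrt{4278 + 42 \left(-84\right)^{2}} = \sqrt{4278 + 42 \cdot 7056} = \sqrt{4278 + 296352} = \sqrt{300630}$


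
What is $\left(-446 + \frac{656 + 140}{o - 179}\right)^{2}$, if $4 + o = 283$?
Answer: $\frac{119924401}{625} \approx 1.9188 \cdot 10^{5}$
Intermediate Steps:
$o = 279$ ($o = -4 + 283 = 279$)
$\left(-446 + \frac{656 + 140}{o - 179}\right)^{2} = \left(-446 + \frac{656 + 140}{279 - 179}\right)^{2} = \left(-446 + \frac{796}{100}\right)^{2} = \left(-446 + 796 \cdot \frac{1}{100}\right)^{2} = \left(-446 + \frac{199}{25}\right)^{2} = \left(- \frac{10951}{25}\right)^{2} = \frac{119924401}{625}$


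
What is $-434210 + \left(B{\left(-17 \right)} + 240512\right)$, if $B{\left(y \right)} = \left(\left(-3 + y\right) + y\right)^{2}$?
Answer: $-192329$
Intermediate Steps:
$B{\left(y \right)} = \left(-3 + 2 y\right)^{2}$
$-434210 + \left(B{\left(-17 \right)} + 240512\right) = -434210 + \left(\left(-3 + 2 \left(-17\right)\right)^{2} + 240512\right) = -434210 + \left(\left(-3 - 34\right)^{2} + 240512\right) = -434210 + \left(\left(-37\right)^{2} + 240512\right) = -434210 + \left(1369 + 240512\right) = -434210 + 241881 = -192329$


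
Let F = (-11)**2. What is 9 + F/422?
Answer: 3919/422 ≈ 9.2867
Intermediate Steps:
F = 121
9 + F/422 = 9 + 121/422 = 3919/422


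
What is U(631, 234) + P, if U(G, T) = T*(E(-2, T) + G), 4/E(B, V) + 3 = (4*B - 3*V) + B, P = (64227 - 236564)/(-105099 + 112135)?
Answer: 57129159793/386980 ≈ 1.4763e+5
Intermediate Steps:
P = -172337/7036 ≈ -24.494
E(B, V) = 4/(-3 - 3*V + 5*B) (E(B, V) = 4/(-3 + ((4*B - 3*V) + B)) = 4/(-3 + ((-3*V + 4*B) + B)) = 4/(-3 + (-3*V + 5*B)) = 4/(-3 - 3*V + 5*B))
U(G, T) = T*(G + 4/(-13 - 3*T)) (U(G, T) = T*(4/(-3 - 3*T + 5*(-2)) + G) = T*(4/(-3 - 3*T - 10) + G) = T*(4/(-13 - 3*T) + G) = T*(G + 4/(-13 - 3*T)))
U(631, 234) + P = 234*(-4 + 631*(13 + 3*234))/(13 + 3*234) - 172337/7036 = 234*(-4 + 631*(13 + 702))/(13 + 702) - 172337/7036 = 234*(-4 + 631*715)/715 - 172337/7036 = 234*(1/715)*(-4 + 451165) - 172337/7036 = 234*(1/715)*451161 - 172337/7036 = 8120898/55 - 172337/7036 = 57129159793/386980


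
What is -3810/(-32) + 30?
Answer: 2385/16 ≈ 149.06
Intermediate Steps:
-3810/(-32) + 30 = -3810*(-1)/32 + 30 = -127*(-15/16) + 30 = 1905/16 + 30 = 2385/16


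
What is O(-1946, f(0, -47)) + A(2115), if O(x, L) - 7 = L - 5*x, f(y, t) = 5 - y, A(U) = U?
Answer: 11857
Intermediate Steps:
O(x, L) = 7 + L - 5*x (O(x, L) = 7 + (L - 5*x) = 7 + L - 5*x)
O(-1946, f(0, -47)) + A(2115) = (7 + (5 - 1*0) - 5*(-1946)) + 2115 = (7 + (5 + 0) + 9730) + 2115 = (7 + 5 + 9730) + 2115 = 9742 + 2115 = 11857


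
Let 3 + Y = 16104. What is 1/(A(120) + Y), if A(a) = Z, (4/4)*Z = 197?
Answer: 1/16298 ≈ 6.1357e-5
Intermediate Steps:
Y = 16101 (Y = -3 + 16104 = 16101)
Z = 197
A(a) = 197
1/(A(120) + Y) = 1/(197 + 16101) = 1/16298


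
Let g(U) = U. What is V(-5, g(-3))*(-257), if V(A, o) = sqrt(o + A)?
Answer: -514*I*sqrt(2) ≈ -726.91*I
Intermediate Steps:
V(A, o) = sqrt(A + o)
V(-5, g(-3))*(-257) = sqrt(-5 - 3)*(-257) = sqrt(-8)*(-257) = (2*I*sqrt(2))*(-257) = -514*I*sqrt(2)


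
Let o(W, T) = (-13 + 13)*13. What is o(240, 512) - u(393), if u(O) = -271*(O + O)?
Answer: 213006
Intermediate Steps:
u(O) = -542*O
o(W, T) = 0 (o(W, T) = 0*13 = 0)
o(240, 512) - u(393) = 0 - (-542)*393 = 0 - 1*(-213006) = 0 + 213006 = 213006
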